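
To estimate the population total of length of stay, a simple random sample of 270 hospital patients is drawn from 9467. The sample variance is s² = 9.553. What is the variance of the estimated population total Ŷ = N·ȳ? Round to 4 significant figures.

Var(Ŷ) = N²·Var(ȳ) = N²·(1 − n/N)·s²/n.
f = 270/9467 = 0.02852012; Var(ȳ) = 0.97147988·9.553/270 = 0.034372397.
Var(Ŷ) = 9467² · 0.034372397 = 3.0805948 × 10^6.

3.081 × 10^6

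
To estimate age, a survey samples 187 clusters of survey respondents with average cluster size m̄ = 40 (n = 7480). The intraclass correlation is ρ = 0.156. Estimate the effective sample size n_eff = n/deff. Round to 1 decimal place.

1055.9

deff = 1 + (40 − 1)·0.156 = 1 + 6.084 = 7.084.
n_eff = 7480 / 7.084 = 1055.9.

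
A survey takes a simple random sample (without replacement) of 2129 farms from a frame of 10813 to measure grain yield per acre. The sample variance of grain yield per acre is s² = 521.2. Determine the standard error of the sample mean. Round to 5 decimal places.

0.44341

Under SRS without replacement, Var(ȳ) = (1 − f)·s²/n with f = n/N = 2129/10813 = 0.19689263.
Var(ȳ) = (1 − 0.19689263)·521.2/2129 = 0.80310737·0.24480977 = 0.19660853.
SE(ȳ) = √(0.19660853) = 0.44341.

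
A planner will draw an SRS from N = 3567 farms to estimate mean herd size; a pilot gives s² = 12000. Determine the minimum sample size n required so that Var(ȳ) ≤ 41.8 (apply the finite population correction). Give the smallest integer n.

Without fpc, n₀ = s²/D = 12000/41.8 = 287.0813.
With fpc, (1 − n/N)·s²/n ≤ D requires n ≥ n₀/(1 + n₀/N) = 287.0813/(1 + 287.0813/3567) = 265.6973.
Rounding up, n = 266.

266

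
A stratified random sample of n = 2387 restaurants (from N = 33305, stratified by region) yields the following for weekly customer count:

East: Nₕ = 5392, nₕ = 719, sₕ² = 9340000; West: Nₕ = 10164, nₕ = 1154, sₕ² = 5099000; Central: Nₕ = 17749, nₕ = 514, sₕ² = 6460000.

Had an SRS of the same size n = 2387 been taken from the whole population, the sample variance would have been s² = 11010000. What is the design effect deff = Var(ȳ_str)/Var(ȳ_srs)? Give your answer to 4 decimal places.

0.9636

Var(ȳ_str) = Σ Wₕ²(1−fₕ)sₕ²/nₕ with Wₕ = Nₕ/33305:
  East: (5392/33305)²·(1−719/5392)·9340000/719 = 295.0834
  West: (10164/33305)²·(1−1154/10164)·5099000/1154 = 364.79575
  Central: (17749/33305)²·(1−514/17749)·6460000/514 = 3466.057
  → Var(ȳ_str) = 4125.9362.
Var(ȳ_srs) = (1 − 2387/33305)·11010000/2387 = 4281.9033.
deff = 4125.9362 / 4281.9033 = 0.9636.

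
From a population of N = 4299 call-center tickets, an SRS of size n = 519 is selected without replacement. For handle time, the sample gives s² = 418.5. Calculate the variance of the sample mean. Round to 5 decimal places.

0.70901

Under SRS without replacement, Var(ȳ) = (1 − f)·s²/n with f = n/N = 519/4299 = 0.12072575.
Var(ȳ) = (1 − 0.12072575)·418.5/519 = 0.87927425·0.80635838 = 0.70901016.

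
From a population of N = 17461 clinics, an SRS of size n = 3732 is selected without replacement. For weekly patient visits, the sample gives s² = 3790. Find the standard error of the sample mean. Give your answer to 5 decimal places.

0.89358

Under SRS without replacement, Var(ȳ) = (1 − f)·s²/n with f = n/N = 3732/17461 = 0.21373346.
Var(ȳ) = (1 − 0.21373346)·3790/3732 = 0.78626654·1.0155413 = 0.79848611.
SE(ȳ) = √(0.79848611) = 0.89358.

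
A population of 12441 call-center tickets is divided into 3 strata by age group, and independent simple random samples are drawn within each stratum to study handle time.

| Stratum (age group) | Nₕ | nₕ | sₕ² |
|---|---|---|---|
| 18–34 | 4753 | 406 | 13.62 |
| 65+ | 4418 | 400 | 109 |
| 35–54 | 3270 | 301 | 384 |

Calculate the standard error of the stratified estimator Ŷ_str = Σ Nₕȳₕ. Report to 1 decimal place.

4232.7

Var(Ŷ_str) = Σₕ Nₕ²(1 − fₕ)sₕ²/nₕ.
18–34: 4753²·(1 − 406/4753)·13.62/406 = 693120.16.
65+: 4418²·(1 − 400/4418)·109/400 = 4.8372903 × 10^6.
35–54: 3270²·(1 − 301/3270)·384/301 = 1.2385761 × 10^7.
Sum = 1.7916171 × 10^7.
SE = √(1.7916171 × 10^7) = 4232.7.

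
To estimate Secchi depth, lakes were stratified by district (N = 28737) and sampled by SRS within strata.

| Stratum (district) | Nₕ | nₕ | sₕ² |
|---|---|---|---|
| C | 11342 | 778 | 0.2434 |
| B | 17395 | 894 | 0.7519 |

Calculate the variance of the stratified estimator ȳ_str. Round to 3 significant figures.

3.38 × 10^-4

Var(ȳ_str) = Σₕ Wₕ²(1 − fₕ)sₕ²/nₕ with Wₕ = Nₕ/N, N = 28737.
C: Wₕ = 0.39468281; term = 0.39468281²·(1 − 0.06859460)·0.2434/778 = 4.539167 × 10^-5.
B: Wₕ = 0.60531719; term = 0.60531719²·(1 − 0.05139408)·0.7519/894 = 2.9233069 × 10^-4.
Sum = 3.3772236 × 10^-4.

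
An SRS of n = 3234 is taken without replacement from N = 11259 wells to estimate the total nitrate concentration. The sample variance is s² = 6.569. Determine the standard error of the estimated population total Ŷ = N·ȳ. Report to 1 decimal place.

Var(Ŷ) = N²·Var(ȳ) = N²·(1 − n/N)·s²/n.
f = 3234/11259 = 0.28723688; Var(ȳ) = 0.71276312·6.569/3234 = 0.0014477863.
Var(Ŷ) = 11259² · 0.0014477863 = 183528.75.
SE(Ŷ) = √(183528.75) = 428.4.

428.4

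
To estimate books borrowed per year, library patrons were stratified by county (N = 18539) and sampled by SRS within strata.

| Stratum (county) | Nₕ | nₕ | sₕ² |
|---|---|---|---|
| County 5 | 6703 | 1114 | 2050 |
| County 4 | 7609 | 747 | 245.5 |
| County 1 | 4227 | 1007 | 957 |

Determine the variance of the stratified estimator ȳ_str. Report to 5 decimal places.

0.28815

Var(ȳ_str) = Σₕ Wₕ²(1 − fₕ)sₕ²/nₕ with Wₕ = Nₕ/N, N = 18539.
County 5: Wₕ = 0.36156211; term = 0.36156211²·(1 − 0.16619424)·2050/1114 = 0.20058543.
County 4: Wₕ = 0.41043206; term = 0.41043206²·(1 − 0.09817322)·245.5/747 = 0.049927128.
County 1: Wₕ = 0.22800583; term = 0.22800583²·(1 − 0.23823042)·957/1007 = 0.037635525.
Sum = 0.28814808.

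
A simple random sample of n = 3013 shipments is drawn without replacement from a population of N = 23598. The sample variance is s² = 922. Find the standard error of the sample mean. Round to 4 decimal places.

Under SRS without replacement, Var(ȳ) = (1 − f)·s²/n with f = n/N = 3013/23598 = 0.12768031.
Var(ȳ) = (1 − 0.12768031)·922/3013 = 0.87231969·0.3060073 = 0.26693619.
SE(ȳ) = √(0.26693619) = 0.5167.

0.5167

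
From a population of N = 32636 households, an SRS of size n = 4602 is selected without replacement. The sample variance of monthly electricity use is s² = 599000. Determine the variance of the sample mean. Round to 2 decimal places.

Under SRS without replacement, Var(ȳ) = (1 − f)·s²/n with f = n/N = 4602/32636 = 0.14100993.
Var(ȳ) = (1 − 0.14100993)·599000/4602 = 0.85899007·130.1608 = 111.80683.

111.81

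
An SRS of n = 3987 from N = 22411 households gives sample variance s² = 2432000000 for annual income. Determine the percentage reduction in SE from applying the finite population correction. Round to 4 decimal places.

9.3305

f = n/N = 3987/22411 = 0.17790371.
SE_no-fpc = √(s²/n) = 781.01373; SE_fpc = √((1−f)s²/n) = 708.14144.
Ratio = √(1−f) = 0.90669526. Reduction = 100·(1 − 0.90669526) = 9.3305%.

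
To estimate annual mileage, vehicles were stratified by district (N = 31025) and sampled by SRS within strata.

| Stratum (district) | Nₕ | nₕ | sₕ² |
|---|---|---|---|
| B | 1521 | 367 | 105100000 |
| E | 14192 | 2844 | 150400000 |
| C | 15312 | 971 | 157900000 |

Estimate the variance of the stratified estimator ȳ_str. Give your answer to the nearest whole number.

Var(ȳ_str) = Σₕ Wₕ²(1 − fₕ)sₕ²/nₕ with Wₕ = Nₕ/N, N = 31025.
B: Wₕ = 0.04902498; term = 0.04902498²·(1 − 0.24128863)·105100000/367 = 522.2135.
E: Wₕ = 0.45743755; term = 0.45743755²·(1 − 0.20039459)·150400000/2844 = 8848.2543.
C: Wₕ = 0.49353747; term = 0.49353747²·(1 − 0.06341432)·157900000/971 = 37098.015.
Sum = 46468.483.

46468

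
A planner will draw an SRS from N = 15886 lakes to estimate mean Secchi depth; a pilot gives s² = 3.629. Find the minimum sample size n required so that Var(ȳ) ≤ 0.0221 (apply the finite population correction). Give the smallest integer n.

Without fpc, n₀ = s²/D = 3.629/0.0221 = 164.2081.
With fpc, (1 − n/N)·s²/n ≤ D requires n ≥ n₀/(1 + n₀/N) = 164.2081/(1 + 164.2081/15886) = 162.5281.
Rounding up, n = 163.

163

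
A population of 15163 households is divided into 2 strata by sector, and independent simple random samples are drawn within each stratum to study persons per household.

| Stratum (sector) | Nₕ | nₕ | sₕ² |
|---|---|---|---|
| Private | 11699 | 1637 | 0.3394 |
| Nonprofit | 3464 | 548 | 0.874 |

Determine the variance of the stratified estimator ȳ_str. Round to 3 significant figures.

Var(ȳ_str) = Σₕ Wₕ²(1 − fₕ)sₕ²/nₕ with Wₕ = Nₕ/N, N = 15163.
Private: Wₕ = 0.77154917; term = 0.77154917²·(1 − 0.13992649)·0.3394/1637 = 1.0615145 × 10^-4.
Nonprofit: Wₕ = 0.22845083; term = 0.22845083²·(1 − 0.15819861)·0.874/548 = 7.0069014 × 10^-5.
Sum = 1.7622046 × 10^-4.

1.76 × 10^-4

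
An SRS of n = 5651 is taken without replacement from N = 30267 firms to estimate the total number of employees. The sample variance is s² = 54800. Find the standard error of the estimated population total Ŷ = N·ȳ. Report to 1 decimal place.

Var(Ŷ) = N²·Var(ȳ) = N²·(1 − n/N)·s²/n.
f = 5651/30267 = 0.18670499; Var(ȳ) = 0.81329501·54800/5651 = 7.8868459.
Var(Ŷ) = 30267² · 7.8868459 = 7.2250708 × 10^9.
SE(Ŷ) = √(7.2250708 × 10^9) = 85000.4.

85000.4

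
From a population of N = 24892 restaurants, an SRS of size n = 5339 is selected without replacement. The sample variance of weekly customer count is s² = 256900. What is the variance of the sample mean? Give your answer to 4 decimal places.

37.7970

Under SRS without replacement, Var(ȳ) = (1 − f)·s²/n with f = n/N = 5339/24892 = 0.21448658.
Var(ȳ) = (1 − 0.21448658)·256900/5339 = 0.78551342·48.117625 = 37.79704.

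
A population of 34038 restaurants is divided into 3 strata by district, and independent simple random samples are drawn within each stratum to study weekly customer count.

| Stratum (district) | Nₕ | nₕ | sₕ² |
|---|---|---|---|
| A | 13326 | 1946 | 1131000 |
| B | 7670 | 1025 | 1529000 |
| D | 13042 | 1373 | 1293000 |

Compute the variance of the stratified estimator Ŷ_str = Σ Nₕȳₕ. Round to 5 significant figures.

Var(Ŷ_str) = Σₕ Nₕ²(1 − fₕ)sₕ²/nₕ.
A: 13326²·(1 − 1946/13326)·1131000/1946 = 8.8137726 × 10^10.
B: 7670²·(1 − 1025/7670)·1529000/1025 = 7.6028071 × 10^10.
D: 13042²·(1 − 1373/13042)·1293000/1373 = 1.4331968 × 10^11.
Sum = 3.0748548 × 10^11.

3.0749 × 10^11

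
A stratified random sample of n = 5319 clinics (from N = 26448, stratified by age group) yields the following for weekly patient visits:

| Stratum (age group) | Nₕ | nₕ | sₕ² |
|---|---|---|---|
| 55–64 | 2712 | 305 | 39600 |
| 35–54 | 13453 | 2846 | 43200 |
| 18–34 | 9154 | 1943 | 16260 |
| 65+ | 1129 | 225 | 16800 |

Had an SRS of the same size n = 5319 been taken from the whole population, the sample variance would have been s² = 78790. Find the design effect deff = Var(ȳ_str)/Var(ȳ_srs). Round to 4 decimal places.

Var(ȳ_str) = Σ Wₕ²(1−fₕ)sₕ²/nₕ with Wₕ = Nₕ/26448:
  55–64: (2712/26448)²·(1−305/2712)·39600/305 = 1.2116452
  35–54: (13453/26448)²·(1−2846/13453)·43200/2846 = 3.0965271
  18–34: (9154/26448)²·(1−1943/9154)·16260/1943 = 0.78971152
  65+: (1129/26448)²·(1−225/1129)·16800/225 = 0.10894404
  → Var(ȳ_str) = 5.2068279.
Var(ȳ_srs) = (1 − 5319/26448)·78790/5319 = 11.833882.
deff = 5.2068279 / 11.833882 = 0.4400.

0.4400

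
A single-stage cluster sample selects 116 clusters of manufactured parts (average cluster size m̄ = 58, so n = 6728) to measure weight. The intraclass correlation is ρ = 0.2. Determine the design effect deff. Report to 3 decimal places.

deff = 1 + (58 − 1)·0.2 = 1 + 11.4 = 12.4.

12.400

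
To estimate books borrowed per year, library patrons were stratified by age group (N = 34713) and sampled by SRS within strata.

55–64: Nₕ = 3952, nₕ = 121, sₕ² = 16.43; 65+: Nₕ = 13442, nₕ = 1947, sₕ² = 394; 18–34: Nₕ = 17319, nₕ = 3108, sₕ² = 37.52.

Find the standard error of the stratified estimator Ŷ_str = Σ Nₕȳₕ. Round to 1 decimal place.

6024.5

Var(Ŷ_str) = Σₕ Nₕ²(1 − fₕ)sₕ²/nₕ.
55–64: 3952²·(1 − 121/3952)·16.43/121 = 2.055802 × 10^6.
65+: 13442²·(1 − 1947/13442)·394/1947 = 3.1268218 × 10^7.
18–34: 17319²·(1 − 3108/17319)·37.52/3108 = 2.9711821 × 10^6.
Sum = 3.6295202 × 10^7.
SE = √(3.6295202 × 10^7) = 6024.5.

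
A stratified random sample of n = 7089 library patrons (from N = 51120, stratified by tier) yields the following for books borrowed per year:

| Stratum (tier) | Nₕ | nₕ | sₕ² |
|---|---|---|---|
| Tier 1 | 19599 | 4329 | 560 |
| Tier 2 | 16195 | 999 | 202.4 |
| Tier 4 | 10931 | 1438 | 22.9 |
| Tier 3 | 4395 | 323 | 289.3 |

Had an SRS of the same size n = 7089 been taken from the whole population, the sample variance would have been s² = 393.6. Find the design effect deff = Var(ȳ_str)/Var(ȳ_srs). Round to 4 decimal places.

0.8502

Var(ȳ_str) = Σ Wₕ²(1−fₕ)sₕ²/nₕ with Wₕ = Nₕ/51120:
  Tier 1: (19599/51120)²·(1−4329/19599)·560/4329 = 0.01481466
  Tier 2: (16195/51120)²·(1−999/16195)·202.4/999 = 0.019079789
  Tier 4: (10931/51120)²·(1−1438/10931)·22.9/1438 = 6.323511 × 10^-4
  Tier 3: (4395/51120)²·(1−323/4395)·289.3/323 = 0.0061338178
  → Var(ȳ_str) = 0.040660618.
Var(ȳ_srs) = (1 − 7089/51120)·393.6/7089 = 0.04782311.
deff = 0.040660618 / 0.04782311 = 0.8502.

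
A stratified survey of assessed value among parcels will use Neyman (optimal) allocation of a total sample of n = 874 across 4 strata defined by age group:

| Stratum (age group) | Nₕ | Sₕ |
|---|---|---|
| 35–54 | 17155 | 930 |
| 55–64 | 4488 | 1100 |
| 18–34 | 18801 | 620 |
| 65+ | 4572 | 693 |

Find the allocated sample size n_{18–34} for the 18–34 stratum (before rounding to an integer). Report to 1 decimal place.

Neyman allocation: nₕ = n·NₕSₕ / Σⱼ NⱼSⱼ.
Σ NⱼSⱼ = 17155·930 + 4488·1100 + 18801·620 + 4572·693 = 3.5715966 × 10^7.
n_{18–34} = 874·18801·620 / (3.5715966 × 10^7) = 285.2.

285.2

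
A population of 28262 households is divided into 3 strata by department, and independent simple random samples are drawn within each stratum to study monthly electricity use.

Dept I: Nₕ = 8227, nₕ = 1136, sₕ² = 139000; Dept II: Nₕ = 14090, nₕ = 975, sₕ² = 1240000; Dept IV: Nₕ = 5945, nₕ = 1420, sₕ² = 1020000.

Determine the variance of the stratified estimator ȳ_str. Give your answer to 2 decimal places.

327.36

Var(ȳ_str) = Σₕ Wₕ²(1 − fₕ)sₕ²/nₕ with Wₕ = Nₕ/N, N = 28262.
Dept I: Wₕ = 0.29109759; term = 0.29109759²·(1 − 0.13808193)·139000/1136 = 8.9367512.
Dept II: Wₕ = 0.49854929; term = 0.49854929²·(1 − 0.06919801)·1240000/975 = 294.23245.
Dept IV: Wₕ = 0.21035312; term = 0.21035312²·(1 − 0.23885618)·1020000/1420 = 24.192262.
Sum = 327.36146.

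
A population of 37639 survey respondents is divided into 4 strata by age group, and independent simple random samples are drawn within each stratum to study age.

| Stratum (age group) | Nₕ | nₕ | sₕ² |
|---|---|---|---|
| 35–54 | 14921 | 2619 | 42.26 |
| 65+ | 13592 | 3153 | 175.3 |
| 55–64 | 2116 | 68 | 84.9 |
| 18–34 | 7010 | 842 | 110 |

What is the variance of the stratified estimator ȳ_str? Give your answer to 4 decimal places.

Var(ȳ_str) = Σₕ Wₕ²(1 − fₕ)sₕ²/nₕ with Wₕ = Nₕ/N, N = 37639.
35–54: Wₕ = 0.39642392; term = 0.39642392²·(1 − 0.17552443)·42.26/2619 = 0.0020906989.
65+: Wₕ = 0.36111480; term = 0.36111480²·(1 − 0.23197469)·175.3/3153 = 0.0055683183.
55–64: Wₕ = 0.05621828; term = 0.05621828²·(1 − 0.03213611)·84.9/68 = 0.0038191634.
18–34: Wₕ = 0.18624299; term = 0.18624299²·(1 − 0.12011412)·110/842 = 0.003987189.
Sum = 0.01546537.

0.0155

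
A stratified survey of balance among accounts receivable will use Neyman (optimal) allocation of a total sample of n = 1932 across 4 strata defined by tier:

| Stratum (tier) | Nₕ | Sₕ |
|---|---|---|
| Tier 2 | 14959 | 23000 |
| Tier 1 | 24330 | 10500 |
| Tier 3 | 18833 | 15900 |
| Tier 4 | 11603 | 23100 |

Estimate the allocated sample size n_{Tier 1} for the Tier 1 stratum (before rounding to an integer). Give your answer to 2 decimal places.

422.93

Neyman allocation: nₕ = n·NₕSₕ / Σⱼ NⱼSⱼ.
Σ NⱼSⱼ = 14959·23000 + 24330·10500 + 18833·15900 + 11603·23100 = 1.166996 × 10^9.
n_{Tier 1} = 1932·24330·10500 / (1.166996 × 10^9) = 422.93.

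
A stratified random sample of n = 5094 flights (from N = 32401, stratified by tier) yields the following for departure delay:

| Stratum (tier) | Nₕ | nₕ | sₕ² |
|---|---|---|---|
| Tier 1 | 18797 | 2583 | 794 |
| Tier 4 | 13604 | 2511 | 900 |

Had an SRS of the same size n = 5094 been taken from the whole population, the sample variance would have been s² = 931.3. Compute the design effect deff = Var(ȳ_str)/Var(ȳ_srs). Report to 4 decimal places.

Var(ȳ_str) = Σ Wₕ²(1−fₕ)sₕ²/nₕ with Wₕ = Nₕ/32401:
  Tier 1: (18797/32401)²·(1−2583/18797)·794/2583 = 0.089239675
  Tier 4: (13604/32401)²·(1−2511/13604)·900/2511 = 0.051522224
  → Var(ȳ_str) = 0.1407619.
Var(ȳ_srs) = (1 − 5094/32401)·931.3/5094 = 0.15407999.
deff = 0.1407619 / 0.15407999 = 0.9136.

0.9136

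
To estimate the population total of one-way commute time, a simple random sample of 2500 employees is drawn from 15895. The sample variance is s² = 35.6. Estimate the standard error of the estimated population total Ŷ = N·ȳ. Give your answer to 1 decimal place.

1741.2

Var(Ŷ) = N²·Var(ȳ) = N²·(1 − n/N)·s²/n.
f = 2500/15895 = 0.15728216; Var(ȳ) = 0.84271784·35.6/2500 = 0.012000302.
Var(Ŷ) = 15895² · 0.012000302 = 3.0318886 × 10^6.
SE(Ŷ) = √(3.0318886 × 10^6) = 1741.2.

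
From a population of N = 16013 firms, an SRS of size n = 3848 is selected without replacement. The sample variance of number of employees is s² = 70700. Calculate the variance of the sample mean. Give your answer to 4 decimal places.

13.9580

Under SRS without replacement, Var(ȳ) = (1 − f)·s²/n with f = n/N = 3848/16013 = 0.24030475.
Var(ȳ) = (1 − 0.24030475)·70700/3848 = 0.75969525·18.373181 = 13.958018.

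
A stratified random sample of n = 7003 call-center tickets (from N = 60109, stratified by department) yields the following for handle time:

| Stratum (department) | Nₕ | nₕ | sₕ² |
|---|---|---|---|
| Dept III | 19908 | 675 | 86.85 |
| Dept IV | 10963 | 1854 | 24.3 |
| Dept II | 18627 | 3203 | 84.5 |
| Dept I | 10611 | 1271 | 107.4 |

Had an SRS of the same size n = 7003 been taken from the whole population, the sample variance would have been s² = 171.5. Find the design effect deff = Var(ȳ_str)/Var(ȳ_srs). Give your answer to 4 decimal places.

Var(ȳ_str) = Σ Wₕ²(1−fₕ)sₕ²/nₕ with Wₕ = Nₕ/60109:
  Dept III: (19908/60109)²·(1−675/19908)·86.85/675 = 0.013635206
  Dept IV: (10963/60109)²·(1−1854/10963)·24.3/1854 = 3.6225772 × 10^-4
  Dept II: (18627/60109)²·(1−3203/18627)·84.5/3203 = 0.0020977836
  Dept I: (10611/60109)²·(1−1271/10611)·107.4/1271 = 0.0023178371
  → Var(ȳ_str) = 0.018413084.
Var(ȳ_srs) = (1 − 7003/60109)·171.5/7003 = 0.021636354.
deff = 0.018413084 / 0.021636354 = 0.8510.

0.8510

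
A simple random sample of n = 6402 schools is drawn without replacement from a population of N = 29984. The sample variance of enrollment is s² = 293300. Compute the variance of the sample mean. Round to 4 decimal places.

Under SRS without replacement, Var(ȳ) = (1 − f)·s²/n with f = n/N = 6402/29984 = 0.21351387.
Var(ȳ) = (1 − 0.21351387)·293300/6402 = 0.78648613·45.813808 = 36.031925.

36.0319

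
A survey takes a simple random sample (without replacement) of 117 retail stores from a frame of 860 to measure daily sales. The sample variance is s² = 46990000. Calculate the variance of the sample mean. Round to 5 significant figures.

346980

Under SRS without replacement, Var(ȳ) = (1 − f)·s²/n with f = n/N = 117/860 = 0.13604651.
Var(ȳ) = (1 − 0.13604651)·46990000/117 = 0.86395349·401623.93 = 346984.4.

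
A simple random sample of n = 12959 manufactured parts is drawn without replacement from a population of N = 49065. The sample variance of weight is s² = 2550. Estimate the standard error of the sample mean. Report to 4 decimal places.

Under SRS without replacement, Var(ȳ) = (1 − f)·s²/n with f = n/N = 12959/49065 = 0.26411903.
Var(ȳ) = (1 − 0.26411903)·2550/12959 = 0.73588097·0.19677444 = 0.14480257.
SE(ȳ) = √(0.14480257) = 0.3805.

0.3805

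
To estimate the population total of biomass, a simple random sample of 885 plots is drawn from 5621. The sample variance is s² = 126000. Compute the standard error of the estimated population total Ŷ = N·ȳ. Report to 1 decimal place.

Var(Ŷ) = N²·Var(ȳ) = N²·(1 − n/N)·s²/n.
f = 885/5621 = 0.15744529; Var(ȳ) = 0.84255471·126000/885 = 119.95694.
Var(Ŷ) = 5621² · 119.95694 = 3.7901164 × 10^9.
SE(Ŷ) = √(3.7901164 × 10^9) = 61563.9.

61563.9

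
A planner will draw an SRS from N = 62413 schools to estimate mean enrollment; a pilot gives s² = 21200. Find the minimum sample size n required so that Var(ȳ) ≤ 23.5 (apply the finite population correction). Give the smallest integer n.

890

Without fpc, n₀ = s²/D = 21200/23.5 = 902.1277.
With fpc, (1 − n/N)·s²/n ≤ D requires n ≥ n₀/(1 + n₀/N) = 902.1277/(1 + 902.1277/62413) = 889.2740.
Rounding up, n = 890.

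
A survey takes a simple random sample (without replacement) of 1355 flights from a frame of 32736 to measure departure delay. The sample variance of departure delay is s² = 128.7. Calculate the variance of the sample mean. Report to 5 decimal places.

Under SRS without replacement, Var(ȳ) = (1 − f)·s²/n with f = n/N = 1355/32736 = 0.04139174.
Var(ȳ) = (1 − 0.04139174)·128.7/1355 = 0.95860826·0.09498155 = 0.091050098.

0.09105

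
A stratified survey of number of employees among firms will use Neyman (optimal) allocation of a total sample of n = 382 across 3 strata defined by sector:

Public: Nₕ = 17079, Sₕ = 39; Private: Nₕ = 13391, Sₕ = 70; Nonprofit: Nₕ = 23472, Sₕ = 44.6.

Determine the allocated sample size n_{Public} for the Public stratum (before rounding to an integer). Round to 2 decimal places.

96.01

Neyman allocation: nₕ = n·NₕSₕ / Σⱼ NⱼSⱼ.
Σ NⱼSⱼ = 17079·39 + 13391·70 + 23472·44.6 = 2.6503022 × 10^6.
n_{Public} = 382·17079·39 / (2.6503022 × 10^6) = 96.01.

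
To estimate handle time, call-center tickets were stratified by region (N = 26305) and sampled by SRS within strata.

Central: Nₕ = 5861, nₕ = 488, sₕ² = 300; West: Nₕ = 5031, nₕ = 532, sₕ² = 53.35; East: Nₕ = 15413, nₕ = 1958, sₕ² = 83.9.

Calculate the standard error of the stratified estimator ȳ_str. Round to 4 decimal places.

0.2100

Var(ȳ_str) = Σₕ Wₕ²(1 − fₕ)sₕ²/nₕ with Wₕ = Nₕ/N, N = 26305.
Central: Wₕ = 0.22280935; term = 0.22280935²·(1 − 0.08326224)·300/488 = 0.027977788.
West: Wₕ = 0.19125642; term = 0.19125642²·(1 − 0.10574438)·53.35/532 = 0.0032803221.
East: Wₕ = 0.58593423; term = 0.58593423²·(1 − 0.12703562)·83.9/1958 = 0.012842322.
Sum = 0.044100432.
SE = √(0.044100432) = 0.2100.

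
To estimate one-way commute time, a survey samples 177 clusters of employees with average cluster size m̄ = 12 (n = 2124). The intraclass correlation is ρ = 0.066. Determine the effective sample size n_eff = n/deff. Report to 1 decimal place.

1230.6

deff = 1 + (12 − 1)·0.066 = 1 + 0.726 = 1.726.
n_eff = 2124 / 1.726 = 1230.6.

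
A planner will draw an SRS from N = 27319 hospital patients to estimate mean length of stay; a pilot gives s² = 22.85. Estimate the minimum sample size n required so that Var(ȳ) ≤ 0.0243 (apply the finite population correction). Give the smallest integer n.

Without fpc, n₀ = s²/D = 22.85/0.0243 = 940.3292.
With fpc, (1 − n/N)·s²/n ≤ D requires n ≥ n₀/(1 + n₀/N) = 940.3292/(1 + 940.3292/27319) = 909.0397.
Rounding up, n = 910.

910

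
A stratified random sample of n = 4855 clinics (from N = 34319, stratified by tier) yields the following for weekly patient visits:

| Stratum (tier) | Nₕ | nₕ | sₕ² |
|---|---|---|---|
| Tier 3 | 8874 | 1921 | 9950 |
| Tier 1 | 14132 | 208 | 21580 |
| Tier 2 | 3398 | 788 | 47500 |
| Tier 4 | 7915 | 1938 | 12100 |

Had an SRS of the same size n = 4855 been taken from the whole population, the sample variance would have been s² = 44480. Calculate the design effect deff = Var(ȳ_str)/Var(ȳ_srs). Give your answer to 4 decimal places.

2.3278

Var(ȳ_str) = Σ Wₕ²(1−fₕ)sₕ²/nₕ with Wₕ = Nₕ/34319:
  Tier 3: (8874/34319)²·(1−1921/8874)·9950/1921 = 0.27134269
  Tier 1: (14132/34319)²·(1−208/14132)·21580/208 = 17.333509
  Tier 2: (3398/34319)²·(1−788/3398)·47500/788 = 0.45390192
  Tier 4: (7915/34319)²·(1−1938/7915)·12100/1938 = 0.25078209
  → Var(ȳ_str) = 18.309536.
Var(ȳ_srs) = (1 − 4855/34319)·44480/4855 = 7.8656139.
deff = 18.309536 / 7.8656139 = 2.3278.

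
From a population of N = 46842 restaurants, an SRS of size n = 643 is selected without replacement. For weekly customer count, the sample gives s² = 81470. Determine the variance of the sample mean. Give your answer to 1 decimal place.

125.0

Under SRS without replacement, Var(ȳ) = (1 − f)·s²/n with f = n/N = 643/46842 = 0.01372700.
Var(ȳ) = (1 − 0.01372700)·81470/643 = 0.98627300·126.70295 = 124.9637.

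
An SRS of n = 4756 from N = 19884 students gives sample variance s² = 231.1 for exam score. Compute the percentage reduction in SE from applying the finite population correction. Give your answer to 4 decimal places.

f = n/N = 4756/19884 = 0.23918729.
SE_no-fpc = √(s²/n) = 0.22043424; SE_fpc = √((1−f)s²/n) = 0.19227284.
Ratio = √(1−f) = 0.87224579. Reduction = 100·(1 − 0.87224579) = 12.7754%.

12.7754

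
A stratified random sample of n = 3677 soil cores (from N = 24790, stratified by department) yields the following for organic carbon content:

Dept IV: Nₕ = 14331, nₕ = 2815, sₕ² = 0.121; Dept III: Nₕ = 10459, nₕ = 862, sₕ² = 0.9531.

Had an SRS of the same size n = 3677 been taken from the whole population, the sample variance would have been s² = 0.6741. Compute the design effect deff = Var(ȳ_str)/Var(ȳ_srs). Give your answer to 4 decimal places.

1.2306

Var(ȳ_str) = Σ Wₕ²(1−fₕ)sₕ²/nₕ with Wₕ = Nₕ/24790:
  Dept IV: (14331/24790)²·(1−2815/14331)·0.121/2815 = 1.1543355 × 10^-5
  Dept III: (10459/24790)²·(1−862/10459)·0.9531/862 = 1.805942 × 10^-4
  → Var(ȳ_str) = 1.9213756 × 10^-4.
Var(ȳ_srs) = (1 − 3677/24790)·0.6741/3677 = 1.5613638 × 10^-4.
deff = (1.9213756 × 10^-4) / (1.5613638 × 10^-4) = 1.2306.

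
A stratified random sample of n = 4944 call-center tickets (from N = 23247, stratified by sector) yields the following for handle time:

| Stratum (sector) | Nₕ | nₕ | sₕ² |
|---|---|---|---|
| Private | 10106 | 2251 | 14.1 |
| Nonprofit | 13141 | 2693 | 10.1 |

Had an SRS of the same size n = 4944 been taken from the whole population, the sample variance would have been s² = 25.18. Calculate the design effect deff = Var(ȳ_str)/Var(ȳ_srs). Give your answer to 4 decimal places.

Var(ȳ_str) = Σ Wₕ²(1−fₕ)sₕ²/nₕ with Wₕ = Nₕ/23247:
  Private: (10106/23247)²·(1−2251/10106)·14.1/2251 = 9.2010051 × 10^-4
  Nonprofit: (13141/23247)²·(1−2693/13141)·10.1/2693 = 9.5282418 × 10^-4
  → Var(ȳ_str) = 0.0018729247.
Var(ȳ_srs) = (1 − 4944/23247)·25.18/4944 = 0.0040098916.
deff = 0.0018729247 / 0.0040098916 = 0.4671.

0.4671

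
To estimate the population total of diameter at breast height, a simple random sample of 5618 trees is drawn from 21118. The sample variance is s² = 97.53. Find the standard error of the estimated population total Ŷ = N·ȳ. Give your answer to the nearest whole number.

2384

Var(Ŷ) = N²·Var(ȳ) = N²·(1 − n/N)·s²/n.
f = 5618/21118 = 0.26602898; Var(ȳ) = 0.73397102·97.53/5618 = 0.012741935.
Var(Ŷ) = 21118² · 0.012741935 = 5.6825198 × 10^6.
SE(Ŷ) = √(5.6825198 × 10^6) = 2384.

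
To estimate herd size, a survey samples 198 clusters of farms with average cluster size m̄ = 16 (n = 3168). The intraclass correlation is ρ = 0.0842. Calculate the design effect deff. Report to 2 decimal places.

2.26

deff = 1 + (16 − 1)·0.0842 = 1 + 1.263 = 2.263.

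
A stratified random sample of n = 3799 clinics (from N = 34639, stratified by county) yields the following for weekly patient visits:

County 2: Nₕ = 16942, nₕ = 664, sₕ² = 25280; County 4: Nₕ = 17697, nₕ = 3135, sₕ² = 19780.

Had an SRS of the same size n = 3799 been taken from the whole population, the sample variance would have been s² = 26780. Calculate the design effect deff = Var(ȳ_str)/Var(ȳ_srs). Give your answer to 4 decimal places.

Var(ȳ_str) = Σ Wₕ²(1−fₕ)sₕ²/nₕ with Wₕ = Nₕ/34639:
  County 2: (16942/34639)²·(1−664/16942)·25280/664 = 8.7507247
  County 4: (17697/34639)²·(1−3135/17697)·19780/3135 = 1.355123
  → Var(ȳ_str) = 10.105848.
Var(ȳ_srs) = (1 − 3799/34639)·26780/3799 = 6.2761065.
deff = 10.105848 / 6.2761065 = 1.6102.

1.6102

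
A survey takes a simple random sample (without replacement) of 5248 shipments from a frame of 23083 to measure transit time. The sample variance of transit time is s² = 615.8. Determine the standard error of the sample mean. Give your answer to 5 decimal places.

Under SRS without replacement, Var(ȳ) = (1 − f)·s²/n with f = n/N = 5248/23083 = 0.22735346.
Var(ȳ) = (1 − 0.22735346)·615.8/5248 = 0.77264654·0.11733994 = 0.090662297.
SE(ȳ) = √(0.090662297) = 0.30110.

0.30110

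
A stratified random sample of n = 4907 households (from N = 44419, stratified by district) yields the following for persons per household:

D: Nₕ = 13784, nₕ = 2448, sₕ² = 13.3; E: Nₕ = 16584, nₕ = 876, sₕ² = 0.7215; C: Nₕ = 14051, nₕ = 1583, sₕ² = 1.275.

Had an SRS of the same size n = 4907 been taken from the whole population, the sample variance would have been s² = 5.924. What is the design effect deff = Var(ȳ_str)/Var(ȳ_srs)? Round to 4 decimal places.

Var(ȳ_str) = Σ Wₕ²(1−fₕ)sₕ²/nₕ with Wₕ = Nₕ/44419:
  D: (13784/44419)²·(1−2448/13784)·13.3/2448 = 4.3026674 × 10^-4
  E: (16584/44419)²·(1−876/16584)·0.7215/876 = 1.0874389 × 10^-4
  C: (14051/44419)²·(1−1583/14051)·1.275/1583 = 7.1514769 × 10^-5
  → Var(ȳ_str) = 6.105254 × 10^-4.
Var(ȳ_srs) = (1 − 4907/44419)·5.924/4907 = 0.0010738886.
deff = (6.105254 × 10^-4) / 0.0010738886 = 0.5685.

0.5685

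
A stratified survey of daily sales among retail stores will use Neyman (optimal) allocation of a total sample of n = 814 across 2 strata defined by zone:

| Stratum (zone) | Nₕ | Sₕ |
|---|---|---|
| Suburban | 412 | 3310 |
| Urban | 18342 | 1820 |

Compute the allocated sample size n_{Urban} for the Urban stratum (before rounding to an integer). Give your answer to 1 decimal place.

782.1

Neyman allocation: nₕ = n·NₕSₕ / Σⱼ NⱼSⱼ.
Σ NⱼSⱼ = 412·3310 + 18342·1820 = 3.474616 × 10^7.
n_{Urban} = 814·18342·1820 / (3.474616 × 10^7) = 782.1.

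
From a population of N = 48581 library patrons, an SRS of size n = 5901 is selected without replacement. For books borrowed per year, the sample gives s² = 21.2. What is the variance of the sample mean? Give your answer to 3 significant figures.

0.00316

Under SRS without replacement, Var(ȳ) = (1 − f)·s²/n with f = n/N = 5901/48581 = 0.12146724.
Var(ȳ) = (1 − 0.12146724)·21.2/5901 = 0.87853276·0.0035926114 = 0.0031562268.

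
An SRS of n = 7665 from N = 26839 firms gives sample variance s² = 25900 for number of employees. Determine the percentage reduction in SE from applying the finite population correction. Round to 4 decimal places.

15.4773

f = n/N = 7665/26839 = 0.28559186.
SE_no-fpc = √(s²/n) = 1.8382044; SE_fpc = √((1−f)s²/n) = 1.5536994.
Ratio = √(1−f) = 0.84522668. Reduction = 100·(1 − 0.84522668) = 15.4773%.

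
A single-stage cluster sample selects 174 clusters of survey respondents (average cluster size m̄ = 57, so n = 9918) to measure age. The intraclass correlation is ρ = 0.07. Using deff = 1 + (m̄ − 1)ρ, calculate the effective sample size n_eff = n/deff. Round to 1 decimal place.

2015.9

deff = 1 + (57 − 1)·0.07 = 1 + 3.92 = 4.92.
n_eff = 9918 / 4.92 = 2015.9.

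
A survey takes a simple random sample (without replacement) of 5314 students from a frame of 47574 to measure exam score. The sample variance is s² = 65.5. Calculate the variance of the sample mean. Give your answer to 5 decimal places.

0.01095

Under SRS without replacement, Var(ȳ) = (1 − f)·s²/n with f = n/N = 5314/47574 = 0.11169967.
Var(ȳ) = (1 − 0.11169967)·65.5/5314 = 0.88830033·0.012325932 = 0.010949129.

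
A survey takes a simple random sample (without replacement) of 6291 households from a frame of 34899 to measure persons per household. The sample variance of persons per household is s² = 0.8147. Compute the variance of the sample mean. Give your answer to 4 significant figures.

Under SRS without replacement, Var(ȳ) = (1 − f)·s²/n with f = n/N = 6291/34899 = 0.18026304.
Var(ȳ) = (1 − 0.18026304)·0.8147/6291 = 0.81973696·1.2950246 × 10^-4 = 1.0615796 × 10^-4.

1.062 × 10^-4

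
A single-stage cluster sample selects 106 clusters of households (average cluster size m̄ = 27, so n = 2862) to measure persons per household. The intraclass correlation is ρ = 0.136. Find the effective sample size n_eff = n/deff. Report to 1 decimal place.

deff = 1 + (27 − 1)·0.136 = 1 + 3.536 = 4.536.
n_eff = 2862 / 4.536 = 631.0.

631.0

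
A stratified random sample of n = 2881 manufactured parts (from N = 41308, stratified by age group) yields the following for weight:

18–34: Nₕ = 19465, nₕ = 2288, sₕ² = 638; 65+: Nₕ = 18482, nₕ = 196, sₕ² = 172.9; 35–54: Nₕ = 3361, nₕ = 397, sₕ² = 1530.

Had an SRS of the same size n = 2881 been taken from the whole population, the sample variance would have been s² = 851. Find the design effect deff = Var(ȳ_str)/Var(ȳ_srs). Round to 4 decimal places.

0.9166

Var(ȳ_str) = Σ Wₕ²(1−fₕ)sₕ²/nₕ with Wₕ = Nₕ/41308:
  18–34: (19465/41308)²·(1−2288/19465)·638/2288 = 0.054638409
  65+: (18482/41308)²·(1−196/18482)·172.9/196 = 0.17471825
  35–54: (3361/41308)²·(1−397/3361)·1530/397 = 0.022499833
  → Var(ȳ_str) = 0.25185649.
Var(ȳ_srs) = (1 − 2881/41308)·851/2881 = 0.27478221.
deff = 0.25185649 / 0.27478221 = 0.9166.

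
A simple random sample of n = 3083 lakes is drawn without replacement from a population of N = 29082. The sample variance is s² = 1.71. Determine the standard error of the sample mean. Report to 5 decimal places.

0.02227

Under SRS without replacement, Var(ȳ) = (1 − f)·s²/n with f = n/N = 3083/29082 = 0.10601059.
Var(ȳ) = (1 − 0.10601059)·1.71/3083 = 0.89398941·5.5465456 × 10^-4 = 4.958553 × 10^-4.
SE(ȳ) = √(4.958553 × 10^-4) = 0.02227.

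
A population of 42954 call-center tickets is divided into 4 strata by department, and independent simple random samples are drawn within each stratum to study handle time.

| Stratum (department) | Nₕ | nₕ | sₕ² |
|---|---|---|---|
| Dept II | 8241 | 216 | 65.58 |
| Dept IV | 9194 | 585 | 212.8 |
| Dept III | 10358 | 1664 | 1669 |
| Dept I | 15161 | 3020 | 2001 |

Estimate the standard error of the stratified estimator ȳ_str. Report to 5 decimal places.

Var(ȳ_str) = Σₕ Wₕ²(1 − fₕ)sₕ²/nₕ with Wₕ = Nₕ/N, N = 42954.
Dept II: Wₕ = 0.19185640; term = 0.19185640²·(1 − 0.02621041)·65.58/216 = 0.010882668.
Dept IV: Wₕ = 0.21404293; term = 0.21404293²·(1 − 0.06362845)·212.8/585 = 0.015605071.
Dept III: Wₕ = 0.24114169; term = 0.24114169²·(1 − 0.16064877)·1669/1664 = 0.048954355.
Dept I: Wₕ = 0.35295898; term = 0.35295898²·(1 − 0.19919530)·2001/3020 = 0.066102095.
Sum = 0.14154419.
SE = √(0.14154419) = 0.37622.

0.37622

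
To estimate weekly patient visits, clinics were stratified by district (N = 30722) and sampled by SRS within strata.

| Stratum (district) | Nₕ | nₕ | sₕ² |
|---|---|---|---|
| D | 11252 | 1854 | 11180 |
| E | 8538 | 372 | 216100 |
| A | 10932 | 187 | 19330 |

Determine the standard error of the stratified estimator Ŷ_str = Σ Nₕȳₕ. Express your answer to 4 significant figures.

Var(Ŷ_str) = Σₕ Nₕ²(1 − fₕ)sₕ²/nₕ.
D: 11252²·(1 − 1854/11252)·11180/1854 = 6.3767184 × 10^8.
E: 8538²·(1 − 372/8538)·216100/372 = 4.0502082 × 10^10.
A: 10932²·(1 − 187/10932)·19330/187 = 1.2142169 × 10^10.
Sum = 5.3281923 × 10^10.
SE = √(5.3281923 × 10^10) = 230800.

230800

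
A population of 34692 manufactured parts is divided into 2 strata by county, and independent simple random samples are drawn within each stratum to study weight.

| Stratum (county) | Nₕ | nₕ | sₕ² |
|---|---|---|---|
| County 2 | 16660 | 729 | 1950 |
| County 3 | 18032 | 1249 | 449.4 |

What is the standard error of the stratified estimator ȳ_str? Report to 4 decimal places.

0.8248

Var(ȳ_str) = Σₕ Wₕ²(1 − fₕ)sₕ²/nₕ with Wₕ = Nₕ/N, N = 34692.
County 2: Wₕ = 0.48022599; term = 0.48022599²·(1 − 0.04375750)·1950/729 = 0.58988376.
County 3: Wₕ = 0.51977401; term = 0.51977401²·(1 − 0.06926575)·449.4/1249 = 0.090474345.
Sum = 0.68035811.
SE = √(0.68035811) = 0.8248.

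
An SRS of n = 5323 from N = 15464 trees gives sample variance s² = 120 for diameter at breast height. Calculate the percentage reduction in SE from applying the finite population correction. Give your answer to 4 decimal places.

19.0197

f = n/N = 5323/15464 = 0.34421883.
SE_no-fpc = √(s²/n) = 0.15014552; SE_fpc = √((1−f)s²/n) = 0.12158832.
Ratio = √(1−f) = 0.80980317. Reduction = 100·(1 − 0.80980317) = 19.0197%.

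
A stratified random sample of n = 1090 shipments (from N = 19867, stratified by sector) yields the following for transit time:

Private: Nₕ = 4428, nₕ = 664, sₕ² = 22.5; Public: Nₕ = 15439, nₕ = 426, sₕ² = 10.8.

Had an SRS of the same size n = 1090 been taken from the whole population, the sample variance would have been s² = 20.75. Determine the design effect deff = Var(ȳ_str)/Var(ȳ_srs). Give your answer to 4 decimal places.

0.9070

Var(ȳ_str) = Σ Wₕ²(1−fₕ)sₕ²/nₕ with Wₕ = Nₕ/19867:
  Private: (4428/19867)²·(1−664/4428)·22.5/664 = 0.0014308927
  Public: (15439/19867)²·(1−426/15439)·10.8/426 = 0.014887995
  → Var(ȳ_str) = 0.016318888.
Var(ȳ_srs) = (1 − 1090/19867)·20.75/1090 = 0.017992252.
deff = 0.016318888 / 0.017992252 = 0.9070.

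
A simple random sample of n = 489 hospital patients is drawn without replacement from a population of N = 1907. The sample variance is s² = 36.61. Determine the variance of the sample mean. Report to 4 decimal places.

0.0557

Under SRS without replacement, Var(ȳ) = (1 − f)·s²/n with f = n/N = 489/1907 = 0.25642370.
Var(ȳ) = (1 − 0.25642370)·36.61/489 = 0.74357630·0.074867076 = 0.055669383.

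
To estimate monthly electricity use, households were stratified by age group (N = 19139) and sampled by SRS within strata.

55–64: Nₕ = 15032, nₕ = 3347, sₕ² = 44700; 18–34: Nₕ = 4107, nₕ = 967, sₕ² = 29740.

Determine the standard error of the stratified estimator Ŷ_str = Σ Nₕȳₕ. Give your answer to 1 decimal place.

Var(Ŷ_str) = Σₕ Nₕ²(1 − fₕ)sₕ²/nₕ.
55–64: 15032²·(1 − 3347/15032)·44700/3347 = 2.3458341 × 10^9.
18–34: 4107²·(1 − 967/4107)·29740/967 = 3.9661473 × 10^8.
Sum = 2.7424488 × 10^9.
SE = √(2.7424488 × 10^9) = 52368.4.

52368.4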